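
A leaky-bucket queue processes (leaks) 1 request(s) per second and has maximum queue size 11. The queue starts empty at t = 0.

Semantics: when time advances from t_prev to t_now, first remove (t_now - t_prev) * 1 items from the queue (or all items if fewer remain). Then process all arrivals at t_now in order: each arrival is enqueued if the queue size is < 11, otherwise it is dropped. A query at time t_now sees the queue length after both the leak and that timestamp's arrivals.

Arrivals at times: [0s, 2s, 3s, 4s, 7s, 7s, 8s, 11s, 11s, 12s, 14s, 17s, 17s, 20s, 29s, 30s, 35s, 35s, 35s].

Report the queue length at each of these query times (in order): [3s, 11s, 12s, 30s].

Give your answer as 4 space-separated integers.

Queue lengths at query times:
  query t=3s: backlog = 1
  query t=11s: backlog = 2
  query t=12s: backlog = 2
  query t=30s: backlog = 1

Answer: 1 2 2 1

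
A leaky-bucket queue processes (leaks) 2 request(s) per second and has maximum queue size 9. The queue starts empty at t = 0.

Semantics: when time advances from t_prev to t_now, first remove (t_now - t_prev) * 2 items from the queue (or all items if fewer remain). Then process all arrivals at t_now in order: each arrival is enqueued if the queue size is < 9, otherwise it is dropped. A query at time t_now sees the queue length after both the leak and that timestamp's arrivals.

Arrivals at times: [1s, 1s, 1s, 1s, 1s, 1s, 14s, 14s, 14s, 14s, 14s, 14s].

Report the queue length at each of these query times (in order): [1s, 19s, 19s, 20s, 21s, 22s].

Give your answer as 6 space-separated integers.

Answer: 6 0 0 0 0 0

Derivation:
Queue lengths at query times:
  query t=1s: backlog = 6
  query t=19s: backlog = 0
  query t=19s: backlog = 0
  query t=20s: backlog = 0
  query t=21s: backlog = 0
  query t=22s: backlog = 0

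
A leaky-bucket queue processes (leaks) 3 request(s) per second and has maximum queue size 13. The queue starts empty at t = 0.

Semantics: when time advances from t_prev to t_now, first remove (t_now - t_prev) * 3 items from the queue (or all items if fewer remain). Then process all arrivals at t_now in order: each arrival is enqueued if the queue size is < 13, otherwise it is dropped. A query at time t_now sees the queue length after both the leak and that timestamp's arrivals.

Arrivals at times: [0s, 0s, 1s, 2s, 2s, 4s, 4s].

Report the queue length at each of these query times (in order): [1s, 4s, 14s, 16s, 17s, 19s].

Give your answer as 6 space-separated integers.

Answer: 1 2 0 0 0 0

Derivation:
Queue lengths at query times:
  query t=1s: backlog = 1
  query t=4s: backlog = 2
  query t=14s: backlog = 0
  query t=16s: backlog = 0
  query t=17s: backlog = 0
  query t=19s: backlog = 0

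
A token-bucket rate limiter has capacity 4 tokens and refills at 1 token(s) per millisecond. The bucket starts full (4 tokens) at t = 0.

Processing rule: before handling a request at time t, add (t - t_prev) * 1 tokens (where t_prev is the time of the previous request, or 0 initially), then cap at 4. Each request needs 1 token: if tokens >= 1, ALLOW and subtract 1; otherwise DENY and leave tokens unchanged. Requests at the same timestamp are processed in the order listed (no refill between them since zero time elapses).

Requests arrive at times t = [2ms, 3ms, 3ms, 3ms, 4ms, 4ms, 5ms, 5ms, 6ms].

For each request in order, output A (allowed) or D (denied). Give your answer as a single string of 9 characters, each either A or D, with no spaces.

Simulating step by step:
  req#1 t=2ms: ALLOW
  req#2 t=3ms: ALLOW
  req#3 t=3ms: ALLOW
  req#4 t=3ms: ALLOW
  req#5 t=4ms: ALLOW
  req#6 t=4ms: ALLOW
  req#7 t=5ms: ALLOW
  req#8 t=5ms: DENY
  req#9 t=6ms: ALLOW

Answer: AAAAAAADA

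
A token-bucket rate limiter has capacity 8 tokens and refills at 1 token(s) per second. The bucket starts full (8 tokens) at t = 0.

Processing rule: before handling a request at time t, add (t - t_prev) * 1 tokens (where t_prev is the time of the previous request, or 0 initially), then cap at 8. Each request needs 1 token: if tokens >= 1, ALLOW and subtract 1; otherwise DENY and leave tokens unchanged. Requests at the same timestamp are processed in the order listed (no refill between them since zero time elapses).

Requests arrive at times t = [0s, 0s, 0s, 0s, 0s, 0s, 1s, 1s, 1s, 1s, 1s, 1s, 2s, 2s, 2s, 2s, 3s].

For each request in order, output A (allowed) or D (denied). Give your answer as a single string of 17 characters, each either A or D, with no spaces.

Answer: AAAAAAAAADDDADDDA

Derivation:
Simulating step by step:
  req#1 t=0s: ALLOW
  req#2 t=0s: ALLOW
  req#3 t=0s: ALLOW
  req#4 t=0s: ALLOW
  req#5 t=0s: ALLOW
  req#6 t=0s: ALLOW
  req#7 t=1s: ALLOW
  req#8 t=1s: ALLOW
  req#9 t=1s: ALLOW
  req#10 t=1s: DENY
  req#11 t=1s: DENY
  req#12 t=1s: DENY
  req#13 t=2s: ALLOW
  req#14 t=2s: DENY
  req#15 t=2s: DENY
  req#16 t=2s: DENY
  req#17 t=3s: ALLOW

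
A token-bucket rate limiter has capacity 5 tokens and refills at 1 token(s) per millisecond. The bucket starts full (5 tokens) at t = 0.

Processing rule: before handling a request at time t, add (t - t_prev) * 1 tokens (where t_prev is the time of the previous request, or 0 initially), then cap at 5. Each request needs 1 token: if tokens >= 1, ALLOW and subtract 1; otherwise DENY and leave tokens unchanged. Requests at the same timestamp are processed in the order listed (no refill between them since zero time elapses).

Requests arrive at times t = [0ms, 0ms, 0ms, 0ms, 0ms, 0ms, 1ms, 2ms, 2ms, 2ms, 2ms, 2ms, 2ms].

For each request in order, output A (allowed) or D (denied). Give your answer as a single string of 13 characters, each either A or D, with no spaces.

Simulating step by step:
  req#1 t=0ms: ALLOW
  req#2 t=0ms: ALLOW
  req#3 t=0ms: ALLOW
  req#4 t=0ms: ALLOW
  req#5 t=0ms: ALLOW
  req#6 t=0ms: DENY
  req#7 t=1ms: ALLOW
  req#8 t=2ms: ALLOW
  req#9 t=2ms: DENY
  req#10 t=2ms: DENY
  req#11 t=2ms: DENY
  req#12 t=2ms: DENY
  req#13 t=2ms: DENY

Answer: AAAAADAADDDDD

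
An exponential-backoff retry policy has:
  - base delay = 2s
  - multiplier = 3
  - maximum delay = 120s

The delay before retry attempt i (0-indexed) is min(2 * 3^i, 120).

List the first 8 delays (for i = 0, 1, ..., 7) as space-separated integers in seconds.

Answer: 2 6 18 54 120 120 120 120

Derivation:
Computing each delay:
  i=0: min(2*3^0, 120) = 2
  i=1: min(2*3^1, 120) = 6
  i=2: min(2*3^2, 120) = 18
  i=3: min(2*3^3, 120) = 54
  i=4: min(2*3^4, 120) = 120
  i=5: min(2*3^5, 120) = 120
  i=6: min(2*3^6, 120) = 120
  i=7: min(2*3^7, 120) = 120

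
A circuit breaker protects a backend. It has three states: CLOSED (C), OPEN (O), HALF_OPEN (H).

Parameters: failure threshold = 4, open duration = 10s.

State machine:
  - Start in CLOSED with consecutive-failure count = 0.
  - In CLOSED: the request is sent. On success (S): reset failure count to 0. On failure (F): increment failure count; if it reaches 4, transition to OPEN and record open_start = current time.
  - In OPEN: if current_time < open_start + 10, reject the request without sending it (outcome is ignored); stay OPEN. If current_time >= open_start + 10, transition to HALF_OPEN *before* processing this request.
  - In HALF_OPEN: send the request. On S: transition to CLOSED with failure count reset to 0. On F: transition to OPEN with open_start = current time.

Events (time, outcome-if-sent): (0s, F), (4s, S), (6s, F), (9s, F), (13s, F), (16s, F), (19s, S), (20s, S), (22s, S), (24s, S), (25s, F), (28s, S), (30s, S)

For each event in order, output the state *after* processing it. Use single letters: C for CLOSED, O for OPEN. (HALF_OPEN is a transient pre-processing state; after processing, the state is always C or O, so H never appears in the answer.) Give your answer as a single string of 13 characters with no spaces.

State after each event:
  event#1 t=0s outcome=F: state=CLOSED
  event#2 t=4s outcome=S: state=CLOSED
  event#3 t=6s outcome=F: state=CLOSED
  event#4 t=9s outcome=F: state=CLOSED
  event#5 t=13s outcome=F: state=CLOSED
  event#6 t=16s outcome=F: state=OPEN
  event#7 t=19s outcome=S: state=OPEN
  event#8 t=20s outcome=S: state=OPEN
  event#9 t=22s outcome=S: state=OPEN
  event#10 t=24s outcome=S: state=OPEN
  event#11 t=25s outcome=F: state=OPEN
  event#12 t=28s outcome=S: state=CLOSED
  event#13 t=30s outcome=S: state=CLOSED

Answer: CCCCCOOOOOOCC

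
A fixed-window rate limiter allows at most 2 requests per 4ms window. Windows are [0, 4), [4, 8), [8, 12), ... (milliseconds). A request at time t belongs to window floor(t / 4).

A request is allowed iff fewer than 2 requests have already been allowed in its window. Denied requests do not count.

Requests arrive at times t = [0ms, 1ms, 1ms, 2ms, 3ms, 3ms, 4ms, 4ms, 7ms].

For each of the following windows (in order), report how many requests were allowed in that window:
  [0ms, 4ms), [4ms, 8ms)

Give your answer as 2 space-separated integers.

Answer: 2 2

Derivation:
Processing requests:
  req#1 t=0ms (window 0): ALLOW
  req#2 t=1ms (window 0): ALLOW
  req#3 t=1ms (window 0): DENY
  req#4 t=2ms (window 0): DENY
  req#5 t=3ms (window 0): DENY
  req#6 t=3ms (window 0): DENY
  req#7 t=4ms (window 1): ALLOW
  req#8 t=4ms (window 1): ALLOW
  req#9 t=7ms (window 1): DENY

Allowed counts by window: 2 2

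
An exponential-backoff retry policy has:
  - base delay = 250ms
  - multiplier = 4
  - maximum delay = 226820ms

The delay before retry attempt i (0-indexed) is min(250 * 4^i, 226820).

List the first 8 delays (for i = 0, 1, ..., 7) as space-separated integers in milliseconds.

Computing each delay:
  i=0: min(250*4^0, 226820) = 250
  i=1: min(250*4^1, 226820) = 1000
  i=2: min(250*4^2, 226820) = 4000
  i=3: min(250*4^3, 226820) = 16000
  i=4: min(250*4^4, 226820) = 64000
  i=5: min(250*4^5, 226820) = 226820
  i=6: min(250*4^6, 226820) = 226820
  i=7: min(250*4^7, 226820) = 226820

Answer: 250 1000 4000 16000 64000 226820 226820 226820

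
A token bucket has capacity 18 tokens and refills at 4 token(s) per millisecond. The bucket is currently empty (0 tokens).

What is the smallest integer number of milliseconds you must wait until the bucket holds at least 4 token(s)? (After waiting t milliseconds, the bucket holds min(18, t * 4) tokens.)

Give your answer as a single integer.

Need t * 4 >= 4, so t >= 4/4.
Smallest integer t = ceil(4/4) = 1.

Answer: 1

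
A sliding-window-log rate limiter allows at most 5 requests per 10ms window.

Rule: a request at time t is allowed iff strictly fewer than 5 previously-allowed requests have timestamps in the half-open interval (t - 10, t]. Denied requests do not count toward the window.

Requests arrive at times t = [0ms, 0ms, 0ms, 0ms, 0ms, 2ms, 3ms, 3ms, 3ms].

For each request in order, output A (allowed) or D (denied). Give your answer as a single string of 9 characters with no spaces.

Tracking allowed requests in the window:
  req#1 t=0ms: ALLOW
  req#2 t=0ms: ALLOW
  req#3 t=0ms: ALLOW
  req#4 t=0ms: ALLOW
  req#5 t=0ms: ALLOW
  req#6 t=2ms: DENY
  req#7 t=3ms: DENY
  req#8 t=3ms: DENY
  req#9 t=3ms: DENY

Answer: AAAAADDDD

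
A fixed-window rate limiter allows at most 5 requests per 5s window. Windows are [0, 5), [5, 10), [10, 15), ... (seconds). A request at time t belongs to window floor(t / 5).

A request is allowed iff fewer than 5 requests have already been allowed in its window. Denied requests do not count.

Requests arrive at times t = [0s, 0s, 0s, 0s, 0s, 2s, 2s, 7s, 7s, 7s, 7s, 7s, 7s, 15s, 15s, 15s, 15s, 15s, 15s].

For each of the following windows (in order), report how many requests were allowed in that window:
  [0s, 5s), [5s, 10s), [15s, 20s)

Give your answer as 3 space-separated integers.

Processing requests:
  req#1 t=0s (window 0): ALLOW
  req#2 t=0s (window 0): ALLOW
  req#3 t=0s (window 0): ALLOW
  req#4 t=0s (window 0): ALLOW
  req#5 t=0s (window 0): ALLOW
  req#6 t=2s (window 0): DENY
  req#7 t=2s (window 0): DENY
  req#8 t=7s (window 1): ALLOW
  req#9 t=7s (window 1): ALLOW
  req#10 t=7s (window 1): ALLOW
  req#11 t=7s (window 1): ALLOW
  req#12 t=7s (window 1): ALLOW
  req#13 t=7s (window 1): DENY
  req#14 t=15s (window 3): ALLOW
  req#15 t=15s (window 3): ALLOW
  req#16 t=15s (window 3): ALLOW
  req#17 t=15s (window 3): ALLOW
  req#18 t=15s (window 3): ALLOW
  req#19 t=15s (window 3): DENY

Allowed counts by window: 5 5 5

Answer: 5 5 5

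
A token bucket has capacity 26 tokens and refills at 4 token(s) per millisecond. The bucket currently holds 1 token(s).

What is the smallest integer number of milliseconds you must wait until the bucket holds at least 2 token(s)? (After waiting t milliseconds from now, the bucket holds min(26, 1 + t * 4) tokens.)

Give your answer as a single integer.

Answer: 1

Derivation:
Need 1 + t * 4 >= 2, so t >= 1/4.
Smallest integer t = ceil(1/4) = 1.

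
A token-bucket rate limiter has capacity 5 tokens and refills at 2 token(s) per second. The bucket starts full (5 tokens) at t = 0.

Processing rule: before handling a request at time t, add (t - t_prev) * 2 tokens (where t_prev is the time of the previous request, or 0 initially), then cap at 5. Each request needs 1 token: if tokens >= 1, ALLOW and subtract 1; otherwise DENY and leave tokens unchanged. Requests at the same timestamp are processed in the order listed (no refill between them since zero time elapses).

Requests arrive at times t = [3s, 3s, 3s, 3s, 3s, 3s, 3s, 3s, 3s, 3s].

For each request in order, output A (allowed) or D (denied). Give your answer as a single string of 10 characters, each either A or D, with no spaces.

Simulating step by step:
  req#1 t=3s: ALLOW
  req#2 t=3s: ALLOW
  req#3 t=3s: ALLOW
  req#4 t=3s: ALLOW
  req#5 t=3s: ALLOW
  req#6 t=3s: DENY
  req#7 t=3s: DENY
  req#8 t=3s: DENY
  req#9 t=3s: DENY
  req#10 t=3s: DENY

Answer: AAAAADDDDD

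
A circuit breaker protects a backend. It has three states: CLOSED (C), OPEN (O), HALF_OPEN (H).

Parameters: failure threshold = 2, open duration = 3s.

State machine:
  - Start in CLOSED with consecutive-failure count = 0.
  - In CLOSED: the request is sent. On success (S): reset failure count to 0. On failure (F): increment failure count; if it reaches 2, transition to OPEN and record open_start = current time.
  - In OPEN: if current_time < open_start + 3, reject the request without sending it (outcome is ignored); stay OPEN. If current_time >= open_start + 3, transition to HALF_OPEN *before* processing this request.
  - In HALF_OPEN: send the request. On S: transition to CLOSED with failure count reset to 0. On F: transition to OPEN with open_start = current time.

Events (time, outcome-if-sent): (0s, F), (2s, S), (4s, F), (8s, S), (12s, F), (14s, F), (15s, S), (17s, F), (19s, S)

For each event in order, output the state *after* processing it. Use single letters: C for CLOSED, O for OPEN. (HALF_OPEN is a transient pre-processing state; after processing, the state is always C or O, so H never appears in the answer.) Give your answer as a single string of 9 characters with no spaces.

State after each event:
  event#1 t=0s outcome=F: state=CLOSED
  event#2 t=2s outcome=S: state=CLOSED
  event#3 t=4s outcome=F: state=CLOSED
  event#4 t=8s outcome=S: state=CLOSED
  event#5 t=12s outcome=F: state=CLOSED
  event#6 t=14s outcome=F: state=OPEN
  event#7 t=15s outcome=S: state=OPEN
  event#8 t=17s outcome=F: state=OPEN
  event#9 t=19s outcome=S: state=OPEN

Answer: CCCCCOOOO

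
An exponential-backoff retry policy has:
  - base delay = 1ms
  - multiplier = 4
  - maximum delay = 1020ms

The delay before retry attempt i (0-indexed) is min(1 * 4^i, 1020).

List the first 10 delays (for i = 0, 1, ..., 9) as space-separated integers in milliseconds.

Computing each delay:
  i=0: min(1*4^0, 1020) = 1
  i=1: min(1*4^1, 1020) = 4
  i=2: min(1*4^2, 1020) = 16
  i=3: min(1*4^3, 1020) = 64
  i=4: min(1*4^4, 1020) = 256
  i=5: min(1*4^5, 1020) = 1020
  i=6: min(1*4^6, 1020) = 1020
  i=7: min(1*4^7, 1020) = 1020
  i=8: min(1*4^8, 1020) = 1020
  i=9: min(1*4^9, 1020) = 1020

Answer: 1 4 16 64 256 1020 1020 1020 1020 1020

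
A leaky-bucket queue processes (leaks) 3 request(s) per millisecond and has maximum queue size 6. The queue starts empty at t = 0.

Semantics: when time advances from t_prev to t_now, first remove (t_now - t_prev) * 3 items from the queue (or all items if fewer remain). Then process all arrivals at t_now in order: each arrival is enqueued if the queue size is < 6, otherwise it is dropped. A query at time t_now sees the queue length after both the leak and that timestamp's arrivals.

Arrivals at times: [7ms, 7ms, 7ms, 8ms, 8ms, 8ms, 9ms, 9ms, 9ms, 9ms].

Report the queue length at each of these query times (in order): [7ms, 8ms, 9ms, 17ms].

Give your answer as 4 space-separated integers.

Queue lengths at query times:
  query t=7ms: backlog = 3
  query t=8ms: backlog = 3
  query t=9ms: backlog = 4
  query t=17ms: backlog = 0

Answer: 3 3 4 0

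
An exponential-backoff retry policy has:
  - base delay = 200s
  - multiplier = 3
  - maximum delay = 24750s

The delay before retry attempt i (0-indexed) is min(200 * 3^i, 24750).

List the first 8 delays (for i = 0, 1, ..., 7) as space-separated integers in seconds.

Answer: 200 600 1800 5400 16200 24750 24750 24750

Derivation:
Computing each delay:
  i=0: min(200*3^0, 24750) = 200
  i=1: min(200*3^1, 24750) = 600
  i=2: min(200*3^2, 24750) = 1800
  i=3: min(200*3^3, 24750) = 5400
  i=4: min(200*3^4, 24750) = 16200
  i=5: min(200*3^5, 24750) = 24750
  i=6: min(200*3^6, 24750) = 24750
  i=7: min(200*3^7, 24750) = 24750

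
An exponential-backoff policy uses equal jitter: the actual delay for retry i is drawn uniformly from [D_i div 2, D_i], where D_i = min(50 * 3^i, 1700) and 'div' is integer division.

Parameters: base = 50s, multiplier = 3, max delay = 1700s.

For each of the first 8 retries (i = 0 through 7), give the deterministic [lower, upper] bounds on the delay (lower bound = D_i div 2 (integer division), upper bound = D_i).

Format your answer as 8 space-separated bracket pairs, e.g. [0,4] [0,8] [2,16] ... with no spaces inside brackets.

Answer: [25,50] [75,150] [225,450] [675,1350] [850,1700] [850,1700] [850,1700] [850,1700]

Derivation:
Computing bounds per retry:
  i=0: D_i=min(50*3^0,1700)=50, bounds=[25,50]
  i=1: D_i=min(50*3^1,1700)=150, bounds=[75,150]
  i=2: D_i=min(50*3^2,1700)=450, bounds=[225,450]
  i=3: D_i=min(50*3^3,1700)=1350, bounds=[675,1350]
  i=4: D_i=min(50*3^4,1700)=1700, bounds=[850,1700]
  i=5: D_i=min(50*3^5,1700)=1700, bounds=[850,1700]
  i=6: D_i=min(50*3^6,1700)=1700, bounds=[850,1700]
  i=7: D_i=min(50*3^7,1700)=1700, bounds=[850,1700]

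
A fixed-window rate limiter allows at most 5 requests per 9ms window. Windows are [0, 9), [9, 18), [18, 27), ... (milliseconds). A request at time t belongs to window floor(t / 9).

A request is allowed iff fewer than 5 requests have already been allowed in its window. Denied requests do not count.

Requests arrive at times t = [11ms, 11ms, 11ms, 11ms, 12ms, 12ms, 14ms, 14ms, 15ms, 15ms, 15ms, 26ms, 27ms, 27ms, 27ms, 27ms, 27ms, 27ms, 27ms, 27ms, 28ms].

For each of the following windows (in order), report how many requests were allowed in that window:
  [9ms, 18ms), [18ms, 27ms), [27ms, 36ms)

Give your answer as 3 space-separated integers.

Processing requests:
  req#1 t=11ms (window 1): ALLOW
  req#2 t=11ms (window 1): ALLOW
  req#3 t=11ms (window 1): ALLOW
  req#4 t=11ms (window 1): ALLOW
  req#5 t=12ms (window 1): ALLOW
  req#6 t=12ms (window 1): DENY
  req#7 t=14ms (window 1): DENY
  req#8 t=14ms (window 1): DENY
  req#9 t=15ms (window 1): DENY
  req#10 t=15ms (window 1): DENY
  req#11 t=15ms (window 1): DENY
  req#12 t=26ms (window 2): ALLOW
  req#13 t=27ms (window 3): ALLOW
  req#14 t=27ms (window 3): ALLOW
  req#15 t=27ms (window 3): ALLOW
  req#16 t=27ms (window 3): ALLOW
  req#17 t=27ms (window 3): ALLOW
  req#18 t=27ms (window 3): DENY
  req#19 t=27ms (window 3): DENY
  req#20 t=27ms (window 3): DENY
  req#21 t=28ms (window 3): DENY

Allowed counts by window: 5 1 5

Answer: 5 1 5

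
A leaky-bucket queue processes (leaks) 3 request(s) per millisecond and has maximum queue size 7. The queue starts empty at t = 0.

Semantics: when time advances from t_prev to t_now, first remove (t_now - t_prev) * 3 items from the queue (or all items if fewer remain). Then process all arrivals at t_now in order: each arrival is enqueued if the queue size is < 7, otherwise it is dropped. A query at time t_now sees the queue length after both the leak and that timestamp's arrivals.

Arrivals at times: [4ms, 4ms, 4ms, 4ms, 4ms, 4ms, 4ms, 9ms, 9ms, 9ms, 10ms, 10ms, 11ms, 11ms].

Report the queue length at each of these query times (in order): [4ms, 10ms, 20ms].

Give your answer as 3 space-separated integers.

Answer: 7 2 0

Derivation:
Queue lengths at query times:
  query t=4ms: backlog = 7
  query t=10ms: backlog = 2
  query t=20ms: backlog = 0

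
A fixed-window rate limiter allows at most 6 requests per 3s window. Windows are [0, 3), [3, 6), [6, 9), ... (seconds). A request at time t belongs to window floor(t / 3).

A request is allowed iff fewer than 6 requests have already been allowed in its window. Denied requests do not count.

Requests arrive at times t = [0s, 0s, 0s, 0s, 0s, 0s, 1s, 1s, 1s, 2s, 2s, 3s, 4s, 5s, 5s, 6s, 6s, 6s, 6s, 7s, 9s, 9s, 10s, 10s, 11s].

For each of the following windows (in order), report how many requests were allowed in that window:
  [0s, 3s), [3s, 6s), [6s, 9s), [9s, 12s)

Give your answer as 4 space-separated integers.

Processing requests:
  req#1 t=0s (window 0): ALLOW
  req#2 t=0s (window 0): ALLOW
  req#3 t=0s (window 0): ALLOW
  req#4 t=0s (window 0): ALLOW
  req#5 t=0s (window 0): ALLOW
  req#6 t=0s (window 0): ALLOW
  req#7 t=1s (window 0): DENY
  req#8 t=1s (window 0): DENY
  req#9 t=1s (window 0): DENY
  req#10 t=2s (window 0): DENY
  req#11 t=2s (window 0): DENY
  req#12 t=3s (window 1): ALLOW
  req#13 t=4s (window 1): ALLOW
  req#14 t=5s (window 1): ALLOW
  req#15 t=5s (window 1): ALLOW
  req#16 t=6s (window 2): ALLOW
  req#17 t=6s (window 2): ALLOW
  req#18 t=6s (window 2): ALLOW
  req#19 t=6s (window 2): ALLOW
  req#20 t=7s (window 2): ALLOW
  req#21 t=9s (window 3): ALLOW
  req#22 t=9s (window 3): ALLOW
  req#23 t=10s (window 3): ALLOW
  req#24 t=10s (window 3): ALLOW
  req#25 t=11s (window 3): ALLOW

Allowed counts by window: 6 4 5 5

Answer: 6 4 5 5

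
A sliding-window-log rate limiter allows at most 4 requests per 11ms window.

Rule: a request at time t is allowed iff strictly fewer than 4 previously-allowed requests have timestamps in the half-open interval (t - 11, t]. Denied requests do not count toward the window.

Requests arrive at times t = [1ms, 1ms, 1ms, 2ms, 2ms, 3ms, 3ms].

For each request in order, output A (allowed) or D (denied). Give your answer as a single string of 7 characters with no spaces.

Answer: AAAADDD

Derivation:
Tracking allowed requests in the window:
  req#1 t=1ms: ALLOW
  req#2 t=1ms: ALLOW
  req#3 t=1ms: ALLOW
  req#4 t=2ms: ALLOW
  req#5 t=2ms: DENY
  req#6 t=3ms: DENY
  req#7 t=3ms: DENY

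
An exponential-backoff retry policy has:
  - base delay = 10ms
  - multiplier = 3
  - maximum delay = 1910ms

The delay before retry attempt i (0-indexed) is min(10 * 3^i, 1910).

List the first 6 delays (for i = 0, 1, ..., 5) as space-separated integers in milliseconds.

Answer: 10 30 90 270 810 1910

Derivation:
Computing each delay:
  i=0: min(10*3^0, 1910) = 10
  i=1: min(10*3^1, 1910) = 30
  i=2: min(10*3^2, 1910) = 90
  i=3: min(10*3^3, 1910) = 270
  i=4: min(10*3^4, 1910) = 810
  i=5: min(10*3^5, 1910) = 1910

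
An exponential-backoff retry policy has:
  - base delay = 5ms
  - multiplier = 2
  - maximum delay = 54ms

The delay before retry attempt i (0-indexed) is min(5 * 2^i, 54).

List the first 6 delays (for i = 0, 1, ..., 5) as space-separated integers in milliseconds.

Computing each delay:
  i=0: min(5*2^0, 54) = 5
  i=1: min(5*2^1, 54) = 10
  i=2: min(5*2^2, 54) = 20
  i=3: min(5*2^3, 54) = 40
  i=4: min(5*2^4, 54) = 54
  i=5: min(5*2^5, 54) = 54

Answer: 5 10 20 40 54 54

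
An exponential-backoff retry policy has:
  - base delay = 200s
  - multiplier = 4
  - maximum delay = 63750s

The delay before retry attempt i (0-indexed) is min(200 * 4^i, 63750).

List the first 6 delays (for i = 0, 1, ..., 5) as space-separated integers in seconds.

Answer: 200 800 3200 12800 51200 63750

Derivation:
Computing each delay:
  i=0: min(200*4^0, 63750) = 200
  i=1: min(200*4^1, 63750) = 800
  i=2: min(200*4^2, 63750) = 3200
  i=3: min(200*4^3, 63750) = 12800
  i=4: min(200*4^4, 63750) = 51200
  i=5: min(200*4^5, 63750) = 63750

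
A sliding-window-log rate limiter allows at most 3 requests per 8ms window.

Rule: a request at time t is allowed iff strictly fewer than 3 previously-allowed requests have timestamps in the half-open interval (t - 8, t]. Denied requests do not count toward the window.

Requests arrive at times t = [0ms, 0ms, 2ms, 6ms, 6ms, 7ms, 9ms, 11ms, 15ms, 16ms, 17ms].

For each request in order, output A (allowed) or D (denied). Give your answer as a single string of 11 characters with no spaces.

Answer: AAADDDAAADA

Derivation:
Tracking allowed requests in the window:
  req#1 t=0ms: ALLOW
  req#2 t=0ms: ALLOW
  req#3 t=2ms: ALLOW
  req#4 t=6ms: DENY
  req#5 t=6ms: DENY
  req#6 t=7ms: DENY
  req#7 t=9ms: ALLOW
  req#8 t=11ms: ALLOW
  req#9 t=15ms: ALLOW
  req#10 t=16ms: DENY
  req#11 t=17ms: ALLOW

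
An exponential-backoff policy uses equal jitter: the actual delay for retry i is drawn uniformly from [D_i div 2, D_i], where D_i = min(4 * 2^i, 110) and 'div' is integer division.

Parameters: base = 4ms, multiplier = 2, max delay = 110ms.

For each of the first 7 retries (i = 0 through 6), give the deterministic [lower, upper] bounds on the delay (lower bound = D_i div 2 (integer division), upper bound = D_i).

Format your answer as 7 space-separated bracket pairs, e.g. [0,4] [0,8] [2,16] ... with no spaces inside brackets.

Answer: [2,4] [4,8] [8,16] [16,32] [32,64] [55,110] [55,110]

Derivation:
Computing bounds per retry:
  i=0: D_i=min(4*2^0,110)=4, bounds=[2,4]
  i=1: D_i=min(4*2^1,110)=8, bounds=[4,8]
  i=2: D_i=min(4*2^2,110)=16, bounds=[8,16]
  i=3: D_i=min(4*2^3,110)=32, bounds=[16,32]
  i=4: D_i=min(4*2^4,110)=64, bounds=[32,64]
  i=5: D_i=min(4*2^5,110)=110, bounds=[55,110]
  i=6: D_i=min(4*2^6,110)=110, bounds=[55,110]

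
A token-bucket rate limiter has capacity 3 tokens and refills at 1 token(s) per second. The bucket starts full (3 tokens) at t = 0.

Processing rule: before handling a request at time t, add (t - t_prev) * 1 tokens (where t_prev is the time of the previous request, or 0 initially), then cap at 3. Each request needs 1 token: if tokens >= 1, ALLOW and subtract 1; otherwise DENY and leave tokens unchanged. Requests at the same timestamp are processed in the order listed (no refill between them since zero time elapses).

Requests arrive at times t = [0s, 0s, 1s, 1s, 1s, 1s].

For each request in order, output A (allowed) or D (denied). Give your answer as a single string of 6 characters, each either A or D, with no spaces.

Simulating step by step:
  req#1 t=0s: ALLOW
  req#2 t=0s: ALLOW
  req#3 t=1s: ALLOW
  req#4 t=1s: ALLOW
  req#5 t=1s: DENY
  req#6 t=1s: DENY

Answer: AAAADD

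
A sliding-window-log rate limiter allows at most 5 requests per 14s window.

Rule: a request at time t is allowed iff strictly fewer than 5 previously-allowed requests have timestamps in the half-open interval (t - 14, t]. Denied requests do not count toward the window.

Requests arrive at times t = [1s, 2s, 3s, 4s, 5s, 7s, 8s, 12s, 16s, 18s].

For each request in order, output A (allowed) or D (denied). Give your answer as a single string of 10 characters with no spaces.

Answer: AAAAADDDAA

Derivation:
Tracking allowed requests in the window:
  req#1 t=1s: ALLOW
  req#2 t=2s: ALLOW
  req#3 t=3s: ALLOW
  req#4 t=4s: ALLOW
  req#5 t=5s: ALLOW
  req#6 t=7s: DENY
  req#7 t=8s: DENY
  req#8 t=12s: DENY
  req#9 t=16s: ALLOW
  req#10 t=18s: ALLOW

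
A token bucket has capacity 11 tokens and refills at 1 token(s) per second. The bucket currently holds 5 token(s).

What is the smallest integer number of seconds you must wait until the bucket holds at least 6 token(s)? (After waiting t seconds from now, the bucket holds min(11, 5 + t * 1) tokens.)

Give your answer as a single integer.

Answer: 1

Derivation:
Need 5 + t * 1 >= 6, so t >= 1/1.
Smallest integer t = ceil(1/1) = 1.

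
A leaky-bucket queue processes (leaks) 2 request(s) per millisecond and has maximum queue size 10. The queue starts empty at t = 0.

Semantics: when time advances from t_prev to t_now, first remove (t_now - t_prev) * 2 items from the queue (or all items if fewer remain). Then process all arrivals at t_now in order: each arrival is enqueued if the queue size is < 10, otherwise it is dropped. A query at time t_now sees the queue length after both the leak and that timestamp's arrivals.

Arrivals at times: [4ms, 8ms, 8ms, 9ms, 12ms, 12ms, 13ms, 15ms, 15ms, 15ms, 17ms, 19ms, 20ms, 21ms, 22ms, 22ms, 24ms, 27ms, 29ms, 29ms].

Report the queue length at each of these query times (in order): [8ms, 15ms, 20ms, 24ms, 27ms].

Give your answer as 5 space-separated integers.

Queue lengths at query times:
  query t=8ms: backlog = 2
  query t=15ms: backlog = 3
  query t=20ms: backlog = 1
  query t=24ms: backlog = 1
  query t=27ms: backlog = 1

Answer: 2 3 1 1 1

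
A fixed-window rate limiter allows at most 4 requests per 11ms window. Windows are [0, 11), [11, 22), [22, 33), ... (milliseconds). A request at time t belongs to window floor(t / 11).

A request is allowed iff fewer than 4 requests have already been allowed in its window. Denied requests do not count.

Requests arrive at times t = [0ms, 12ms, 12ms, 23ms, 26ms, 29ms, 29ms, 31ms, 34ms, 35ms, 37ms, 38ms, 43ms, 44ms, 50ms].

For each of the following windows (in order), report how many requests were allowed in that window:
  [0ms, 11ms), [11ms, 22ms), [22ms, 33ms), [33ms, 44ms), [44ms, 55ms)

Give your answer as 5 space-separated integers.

Answer: 1 2 4 4 2

Derivation:
Processing requests:
  req#1 t=0ms (window 0): ALLOW
  req#2 t=12ms (window 1): ALLOW
  req#3 t=12ms (window 1): ALLOW
  req#4 t=23ms (window 2): ALLOW
  req#5 t=26ms (window 2): ALLOW
  req#6 t=29ms (window 2): ALLOW
  req#7 t=29ms (window 2): ALLOW
  req#8 t=31ms (window 2): DENY
  req#9 t=34ms (window 3): ALLOW
  req#10 t=35ms (window 3): ALLOW
  req#11 t=37ms (window 3): ALLOW
  req#12 t=38ms (window 3): ALLOW
  req#13 t=43ms (window 3): DENY
  req#14 t=44ms (window 4): ALLOW
  req#15 t=50ms (window 4): ALLOW

Allowed counts by window: 1 2 4 4 2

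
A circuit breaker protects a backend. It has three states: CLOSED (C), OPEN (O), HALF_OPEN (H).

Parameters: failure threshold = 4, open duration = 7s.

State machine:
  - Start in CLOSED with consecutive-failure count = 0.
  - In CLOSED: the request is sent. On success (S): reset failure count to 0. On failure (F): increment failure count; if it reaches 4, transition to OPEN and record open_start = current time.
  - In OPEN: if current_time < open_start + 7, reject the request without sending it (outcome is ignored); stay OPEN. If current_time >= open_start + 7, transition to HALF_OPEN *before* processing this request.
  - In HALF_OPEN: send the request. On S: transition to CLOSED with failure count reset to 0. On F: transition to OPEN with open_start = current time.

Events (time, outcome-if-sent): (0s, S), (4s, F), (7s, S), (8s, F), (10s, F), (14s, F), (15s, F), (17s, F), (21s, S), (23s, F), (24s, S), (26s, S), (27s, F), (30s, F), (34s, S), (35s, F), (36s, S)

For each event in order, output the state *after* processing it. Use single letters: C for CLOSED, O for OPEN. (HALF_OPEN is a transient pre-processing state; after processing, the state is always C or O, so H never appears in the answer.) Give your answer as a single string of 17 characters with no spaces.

Answer: CCCCCCOOOOOOOOOOO

Derivation:
State after each event:
  event#1 t=0s outcome=S: state=CLOSED
  event#2 t=4s outcome=F: state=CLOSED
  event#3 t=7s outcome=S: state=CLOSED
  event#4 t=8s outcome=F: state=CLOSED
  event#5 t=10s outcome=F: state=CLOSED
  event#6 t=14s outcome=F: state=CLOSED
  event#7 t=15s outcome=F: state=OPEN
  event#8 t=17s outcome=F: state=OPEN
  event#9 t=21s outcome=S: state=OPEN
  event#10 t=23s outcome=F: state=OPEN
  event#11 t=24s outcome=S: state=OPEN
  event#12 t=26s outcome=S: state=OPEN
  event#13 t=27s outcome=F: state=OPEN
  event#14 t=30s outcome=F: state=OPEN
  event#15 t=34s outcome=S: state=OPEN
  event#16 t=35s outcome=F: state=OPEN
  event#17 t=36s outcome=S: state=OPEN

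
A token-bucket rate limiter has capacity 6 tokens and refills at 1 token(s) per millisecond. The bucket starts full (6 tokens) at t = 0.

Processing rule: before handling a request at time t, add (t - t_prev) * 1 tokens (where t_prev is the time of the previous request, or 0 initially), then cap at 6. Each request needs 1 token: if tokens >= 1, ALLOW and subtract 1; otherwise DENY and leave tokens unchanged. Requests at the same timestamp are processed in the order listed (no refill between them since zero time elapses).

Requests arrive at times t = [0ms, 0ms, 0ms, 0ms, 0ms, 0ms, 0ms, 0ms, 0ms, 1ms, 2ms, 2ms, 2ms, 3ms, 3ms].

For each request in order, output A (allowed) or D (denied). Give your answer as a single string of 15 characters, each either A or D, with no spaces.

Answer: AAAAAADDDAADDAD

Derivation:
Simulating step by step:
  req#1 t=0ms: ALLOW
  req#2 t=0ms: ALLOW
  req#3 t=0ms: ALLOW
  req#4 t=0ms: ALLOW
  req#5 t=0ms: ALLOW
  req#6 t=0ms: ALLOW
  req#7 t=0ms: DENY
  req#8 t=0ms: DENY
  req#9 t=0ms: DENY
  req#10 t=1ms: ALLOW
  req#11 t=2ms: ALLOW
  req#12 t=2ms: DENY
  req#13 t=2ms: DENY
  req#14 t=3ms: ALLOW
  req#15 t=3ms: DENY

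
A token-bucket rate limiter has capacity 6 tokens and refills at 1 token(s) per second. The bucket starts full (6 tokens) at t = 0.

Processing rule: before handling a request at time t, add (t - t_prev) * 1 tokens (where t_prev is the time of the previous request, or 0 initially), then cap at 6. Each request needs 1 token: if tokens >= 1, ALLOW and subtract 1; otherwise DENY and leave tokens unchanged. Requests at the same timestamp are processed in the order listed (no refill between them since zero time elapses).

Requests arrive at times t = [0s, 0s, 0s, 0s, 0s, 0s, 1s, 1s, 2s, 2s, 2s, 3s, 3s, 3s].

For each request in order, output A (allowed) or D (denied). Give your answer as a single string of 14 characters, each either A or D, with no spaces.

Simulating step by step:
  req#1 t=0s: ALLOW
  req#2 t=0s: ALLOW
  req#3 t=0s: ALLOW
  req#4 t=0s: ALLOW
  req#5 t=0s: ALLOW
  req#6 t=0s: ALLOW
  req#7 t=1s: ALLOW
  req#8 t=1s: DENY
  req#9 t=2s: ALLOW
  req#10 t=2s: DENY
  req#11 t=2s: DENY
  req#12 t=3s: ALLOW
  req#13 t=3s: DENY
  req#14 t=3s: DENY

Answer: AAAAAAADADDADD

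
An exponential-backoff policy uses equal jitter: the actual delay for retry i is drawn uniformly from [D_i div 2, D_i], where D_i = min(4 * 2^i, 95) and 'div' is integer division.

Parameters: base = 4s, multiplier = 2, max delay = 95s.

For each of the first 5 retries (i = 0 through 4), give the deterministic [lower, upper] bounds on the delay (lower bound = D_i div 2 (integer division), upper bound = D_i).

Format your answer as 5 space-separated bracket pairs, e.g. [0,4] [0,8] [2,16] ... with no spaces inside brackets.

Answer: [2,4] [4,8] [8,16] [16,32] [32,64]

Derivation:
Computing bounds per retry:
  i=0: D_i=min(4*2^0,95)=4, bounds=[2,4]
  i=1: D_i=min(4*2^1,95)=8, bounds=[4,8]
  i=2: D_i=min(4*2^2,95)=16, bounds=[8,16]
  i=3: D_i=min(4*2^3,95)=32, bounds=[16,32]
  i=4: D_i=min(4*2^4,95)=64, bounds=[32,64]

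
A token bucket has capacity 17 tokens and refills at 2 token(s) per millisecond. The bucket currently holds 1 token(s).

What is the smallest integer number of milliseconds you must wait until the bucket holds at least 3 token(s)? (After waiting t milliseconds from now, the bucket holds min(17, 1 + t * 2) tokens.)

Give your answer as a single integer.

Answer: 1

Derivation:
Need 1 + t * 2 >= 3, so t >= 2/2.
Smallest integer t = ceil(2/2) = 1.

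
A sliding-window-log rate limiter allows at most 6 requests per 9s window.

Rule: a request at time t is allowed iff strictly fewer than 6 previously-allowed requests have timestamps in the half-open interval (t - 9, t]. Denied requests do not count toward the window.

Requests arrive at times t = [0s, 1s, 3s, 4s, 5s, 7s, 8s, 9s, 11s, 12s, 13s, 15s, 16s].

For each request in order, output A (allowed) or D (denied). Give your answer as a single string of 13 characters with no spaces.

Tracking allowed requests in the window:
  req#1 t=0s: ALLOW
  req#2 t=1s: ALLOW
  req#3 t=3s: ALLOW
  req#4 t=4s: ALLOW
  req#5 t=5s: ALLOW
  req#6 t=7s: ALLOW
  req#7 t=8s: DENY
  req#8 t=9s: ALLOW
  req#9 t=11s: ALLOW
  req#10 t=12s: ALLOW
  req#11 t=13s: ALLOW
  req#12 t=15s: ALLOW
  req#13 t=16s: ALLOW

Answer: AAAAAADAAAAAA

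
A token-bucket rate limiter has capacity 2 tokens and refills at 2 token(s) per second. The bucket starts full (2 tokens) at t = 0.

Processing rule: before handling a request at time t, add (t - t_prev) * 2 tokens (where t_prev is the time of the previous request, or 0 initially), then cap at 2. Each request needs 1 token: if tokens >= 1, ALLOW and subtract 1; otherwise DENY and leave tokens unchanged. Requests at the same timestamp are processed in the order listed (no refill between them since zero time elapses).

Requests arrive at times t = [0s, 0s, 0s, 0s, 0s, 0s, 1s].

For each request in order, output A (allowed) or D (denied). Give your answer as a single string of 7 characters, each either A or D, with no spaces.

Answer: AADDDDA

Derivation:
Simulating step by step:
  req#1 t=0s: ALLOW
  req#2 t=0s: ALLOW
  req#3 t=0s: DENY
  req#4 t=0s: DENY
  req#5 t=0s: DENY
  req#6 t=0s: DENY
  req#7 t=1s: ALLOW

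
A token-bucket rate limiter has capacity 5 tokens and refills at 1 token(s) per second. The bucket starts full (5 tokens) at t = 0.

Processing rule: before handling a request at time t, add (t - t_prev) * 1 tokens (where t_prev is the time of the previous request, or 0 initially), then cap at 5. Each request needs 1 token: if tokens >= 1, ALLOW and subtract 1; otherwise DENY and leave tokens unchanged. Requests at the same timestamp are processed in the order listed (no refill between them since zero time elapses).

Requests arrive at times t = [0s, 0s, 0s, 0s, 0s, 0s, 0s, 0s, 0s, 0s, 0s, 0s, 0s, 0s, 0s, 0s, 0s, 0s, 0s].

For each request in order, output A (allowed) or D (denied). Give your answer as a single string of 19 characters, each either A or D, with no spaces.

Simulating step by step:
  req#1 t=0s: ALLOW
  req#2 t=0s: ALLOW
  req#3 t=0s: ALLOW
  req#4 t=0s: ALLOW
  req#5 t=0s: ALLOW
  req#6 t=0s: DENY
  req#7 t=0s: DENY
  req#8 t=0s: DENY
  req#9 t=0s: DENY
  req#10 t=0s: DENY
  req#11 t=0s: DENY
  req#12 t=0s: DENY
  req#13 t=0s: DENY
  req#14 t=0s: DENY
  req#15 t=0s: DENY
  req#16 t=0s: DENY
  req#17 t=0s: DENY
  req#18 t=0s: DENY
  req#19 t=0s: DENY

Answer: AAAAADDDDDDDDDDDDDD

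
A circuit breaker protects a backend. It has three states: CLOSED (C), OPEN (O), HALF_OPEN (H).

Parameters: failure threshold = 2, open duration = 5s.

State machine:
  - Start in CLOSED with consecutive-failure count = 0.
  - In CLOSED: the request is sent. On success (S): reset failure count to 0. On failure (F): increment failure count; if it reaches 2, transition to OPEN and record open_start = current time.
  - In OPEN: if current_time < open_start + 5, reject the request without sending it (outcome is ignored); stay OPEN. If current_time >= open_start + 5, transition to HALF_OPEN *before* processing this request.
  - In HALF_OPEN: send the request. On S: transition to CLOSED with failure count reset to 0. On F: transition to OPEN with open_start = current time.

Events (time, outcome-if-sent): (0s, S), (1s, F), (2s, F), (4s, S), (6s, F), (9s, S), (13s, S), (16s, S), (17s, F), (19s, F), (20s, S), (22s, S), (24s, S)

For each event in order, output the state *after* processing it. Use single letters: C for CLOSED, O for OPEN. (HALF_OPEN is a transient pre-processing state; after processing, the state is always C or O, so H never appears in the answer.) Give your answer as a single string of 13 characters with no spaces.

State after each event:
  event#1 t=0s outcome=S: state=CLOSED
  event#2 t=1s outcome=F: state=CLOSED
  event#3 t=2s outcome=F: state=OPEN
  event#4 t=4s outcome=S: state=OPEN
  event#5 t=6s outcome=F: state=OPEN
  event#6 t=9s outcome=S: state=CLOSED
  event#7 t=13s outcome=S: state=CLOSED
  event#8 t=16s outcome=S: state=CLOSED
  event#9 t=17s outcome=F: state=CLOSED
  event#10 t=19s outcome=F: state=OPEN
  event#11 t=20s outcome=S: state=OPEN
  event#12 t=22s outcome=S: state=OPEN
  event#13 t=24s outcome=S: state=CLOSED

Answer: CCOOOCCCCOOOC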